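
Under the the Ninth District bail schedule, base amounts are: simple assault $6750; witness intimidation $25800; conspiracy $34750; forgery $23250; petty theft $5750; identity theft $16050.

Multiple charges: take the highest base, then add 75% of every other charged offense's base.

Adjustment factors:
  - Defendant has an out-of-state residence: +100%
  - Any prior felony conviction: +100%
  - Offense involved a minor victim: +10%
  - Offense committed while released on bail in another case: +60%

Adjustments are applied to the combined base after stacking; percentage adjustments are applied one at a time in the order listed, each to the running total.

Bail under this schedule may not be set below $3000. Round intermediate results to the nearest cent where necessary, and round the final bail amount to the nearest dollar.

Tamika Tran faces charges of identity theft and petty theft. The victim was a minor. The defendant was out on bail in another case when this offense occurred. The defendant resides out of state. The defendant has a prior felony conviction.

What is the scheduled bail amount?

$143352

Base amounts from the schedule: identity theft $16050; petty theft $5750.
Stacking rule: highest base plus 75% of each additional charge. Highest is identity theft at $16050. Additional: $5750 × 75% = $4312.50. Combined base = $16050 + $4312.50 = $20362.50.
Defendant has an out-of-state residence (+100%): $20362.50 × 2 = $40725.
Any prior felony conviction (+100%): $40725 × 2 = $81450.
Offense involved a minor victim (+10%): $81450 × 1.1 = $89595.
Offense committed while released on bail in another case (+60%): $89595 × 1.6 = $143352.
$143352 is at or above the $3000 minimum.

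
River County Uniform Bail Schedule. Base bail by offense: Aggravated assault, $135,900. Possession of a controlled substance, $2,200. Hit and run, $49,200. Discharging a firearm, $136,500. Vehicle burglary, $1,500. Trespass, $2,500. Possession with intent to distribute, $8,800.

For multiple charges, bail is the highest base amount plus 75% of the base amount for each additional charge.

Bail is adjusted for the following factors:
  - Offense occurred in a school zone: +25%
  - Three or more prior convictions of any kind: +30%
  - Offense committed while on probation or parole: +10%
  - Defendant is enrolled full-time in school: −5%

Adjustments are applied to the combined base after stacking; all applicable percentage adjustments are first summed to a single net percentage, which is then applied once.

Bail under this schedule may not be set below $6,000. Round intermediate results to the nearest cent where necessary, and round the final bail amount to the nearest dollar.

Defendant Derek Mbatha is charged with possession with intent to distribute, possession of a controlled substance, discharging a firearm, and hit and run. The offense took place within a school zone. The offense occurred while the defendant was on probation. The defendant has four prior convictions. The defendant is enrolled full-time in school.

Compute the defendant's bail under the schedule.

$290,640

Base amounts from the schedule: possession with intent to distribute $8,800; possession of a controlled substance $2,200; discharging a firearm $136,500; hit and run $49,200.
Stacking rule: highest base plus 75% of each additional charge. Highest is discharging a firearm at $136,500. Additional: $8,800 × 75% = $6,600; $2,200 × 75% = $1,650; $49,200 × 75% = $36,900. Combined base = $136,500 + $45,150 = $181,650.
Net percentage adjustment: +25% +30% +10% −5% = +60%. $181,650 × 1.6 = $290,640.
$290,640 is at or above the $6,000 minimum.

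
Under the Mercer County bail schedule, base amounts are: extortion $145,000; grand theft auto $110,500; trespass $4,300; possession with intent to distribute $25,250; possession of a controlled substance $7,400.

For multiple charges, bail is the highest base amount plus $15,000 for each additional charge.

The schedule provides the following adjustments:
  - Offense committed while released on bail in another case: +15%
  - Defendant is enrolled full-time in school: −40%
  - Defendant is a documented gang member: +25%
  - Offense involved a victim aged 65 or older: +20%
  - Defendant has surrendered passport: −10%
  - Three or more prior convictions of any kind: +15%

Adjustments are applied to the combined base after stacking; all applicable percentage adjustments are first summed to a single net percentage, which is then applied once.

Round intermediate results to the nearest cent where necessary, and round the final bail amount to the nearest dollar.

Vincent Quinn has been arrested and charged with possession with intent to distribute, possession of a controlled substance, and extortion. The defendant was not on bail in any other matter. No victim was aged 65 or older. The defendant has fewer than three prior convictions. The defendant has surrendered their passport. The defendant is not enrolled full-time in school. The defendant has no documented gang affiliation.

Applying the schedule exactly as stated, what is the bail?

Base amounts from the schedule: possession with intent to distribute $25,250; possession of a controlled substance $7,400; extortion $145,000.
Stacking rule: highest base plus $15,000 per additional charge. Highest is extortion at $145,000; 2 additional charges → +$30,000. Combined base = $175,000.
Defendant has surrendered passport (−10%): $175,000 × 0.9 = $157,500.

$157,500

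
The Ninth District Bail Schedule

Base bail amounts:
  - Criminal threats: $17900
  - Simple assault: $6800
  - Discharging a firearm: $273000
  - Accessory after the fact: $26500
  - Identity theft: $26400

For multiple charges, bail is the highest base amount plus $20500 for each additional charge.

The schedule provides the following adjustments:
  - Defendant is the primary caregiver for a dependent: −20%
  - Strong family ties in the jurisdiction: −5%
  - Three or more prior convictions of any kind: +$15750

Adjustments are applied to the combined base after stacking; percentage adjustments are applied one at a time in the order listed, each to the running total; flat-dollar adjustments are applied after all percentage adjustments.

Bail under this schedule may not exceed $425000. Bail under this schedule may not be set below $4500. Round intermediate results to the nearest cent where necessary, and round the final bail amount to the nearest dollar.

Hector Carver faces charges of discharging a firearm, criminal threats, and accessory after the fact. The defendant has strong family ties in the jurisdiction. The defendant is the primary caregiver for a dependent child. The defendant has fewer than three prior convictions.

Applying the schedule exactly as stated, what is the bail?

$238640

Base amounts from the schedule: discharging a firearm $273000; criminal threats $17900; accessory after the fact $26500.
Stacking rule: highest base plus $20500 per additional charge. Highest is discharging a firearm at $273000; 2 additional charges → +$41000. Combined base = $314000.
Defendant is the primary caregiver for a dependent (−20%): $314000 × 0.8 = $251200.
Strong family ties in the jurisdiction (−5%): $251200 × 0.95 = $238640.
$238640 is within the $425000 maximum.
$238640 is at or above the $4500 minimum.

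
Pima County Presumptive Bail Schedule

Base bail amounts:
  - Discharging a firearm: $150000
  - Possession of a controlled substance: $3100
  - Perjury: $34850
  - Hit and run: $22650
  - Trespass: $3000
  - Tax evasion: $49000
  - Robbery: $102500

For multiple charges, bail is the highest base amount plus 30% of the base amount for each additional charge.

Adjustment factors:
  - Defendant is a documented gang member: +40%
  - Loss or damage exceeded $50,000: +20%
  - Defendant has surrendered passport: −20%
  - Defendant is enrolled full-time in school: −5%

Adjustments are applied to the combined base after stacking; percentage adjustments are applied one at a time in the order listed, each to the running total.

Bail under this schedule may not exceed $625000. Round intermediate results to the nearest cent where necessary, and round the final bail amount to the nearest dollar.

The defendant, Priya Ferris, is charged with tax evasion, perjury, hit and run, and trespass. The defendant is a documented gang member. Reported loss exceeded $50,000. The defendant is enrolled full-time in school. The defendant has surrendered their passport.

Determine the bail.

$85737

Base amounts from the schedule: tax evasion $49000; perjury $34850; hit and run $22650; trespass $3000.
Stacking rule: highest base plus 30% of each additional charge. Highest is tax evasion at $49000. Additional: $34850 × 30% = $10455; $22650 × 30% = $6795; $3000 × 30% = $900. Combined base = $49000 + $18150 = $67150.
Defendant is a documented gang member (+40%): $67150 × 1.4 = $94010.
Loss or damage exceeded $50,000 (+20%): $94010 × 1.2 = $112812.
Defendant has surrendered passport (−20%): $112812 × 0.8 = $90249.60.
Defendant is enrolled full-time in school (−5%): $90249.60 × 0.95 = $85737.12.
$85737.12 is within the $625000 maximum.
Rounded to the nearest dollar: $85737.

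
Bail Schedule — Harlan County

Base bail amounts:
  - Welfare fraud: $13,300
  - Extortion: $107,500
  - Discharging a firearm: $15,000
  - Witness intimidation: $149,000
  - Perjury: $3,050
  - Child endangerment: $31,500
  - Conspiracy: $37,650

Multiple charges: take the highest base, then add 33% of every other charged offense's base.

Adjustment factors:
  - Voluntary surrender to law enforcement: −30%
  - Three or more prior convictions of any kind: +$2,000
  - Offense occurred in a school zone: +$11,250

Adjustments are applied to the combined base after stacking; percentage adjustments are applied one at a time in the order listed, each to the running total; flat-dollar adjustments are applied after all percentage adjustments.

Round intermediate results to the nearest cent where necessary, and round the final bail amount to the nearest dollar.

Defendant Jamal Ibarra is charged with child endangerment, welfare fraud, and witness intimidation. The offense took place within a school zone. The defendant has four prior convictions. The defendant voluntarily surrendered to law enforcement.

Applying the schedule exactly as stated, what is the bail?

$127,899

Base amounts from the schedule: child endangerment $31,500; welfare fraud $13,300; witness intimidation $149,000.
Stacking rule: highest base plus 33% of each additional charge. Highest is witness intimidation at $149,000. Additional: $31,500 × 33% = $10,395; $13,300 × 33% = $4,389. Combined base = $149,000 + $14,784 = $163,784.
Voluntary surrender to law enforcement (−30%): $163,784 × 0.7 = $114,648.80.
Three or more prior convictions of any kind (+$2,000 flat): $114,648.80 + $2,000 = $116,648.80.
Offense occurred in a school zone (+$11,250 flat): $116,648.80 + $11,250 = $127,898.80.
Rounded to the nearest dollar: $127,899.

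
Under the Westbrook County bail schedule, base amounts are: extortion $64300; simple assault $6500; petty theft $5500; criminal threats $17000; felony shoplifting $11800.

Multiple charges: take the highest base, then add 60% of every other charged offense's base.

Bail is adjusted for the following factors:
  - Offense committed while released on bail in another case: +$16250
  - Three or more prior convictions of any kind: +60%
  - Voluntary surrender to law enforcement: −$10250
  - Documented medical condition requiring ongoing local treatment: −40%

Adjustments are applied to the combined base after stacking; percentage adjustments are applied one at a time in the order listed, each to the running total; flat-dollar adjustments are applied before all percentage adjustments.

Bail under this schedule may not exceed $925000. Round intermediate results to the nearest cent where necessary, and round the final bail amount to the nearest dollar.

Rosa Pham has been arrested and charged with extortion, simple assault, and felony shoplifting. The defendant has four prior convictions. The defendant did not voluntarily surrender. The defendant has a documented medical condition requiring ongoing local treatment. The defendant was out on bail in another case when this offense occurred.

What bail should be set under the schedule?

$87869

Base amounts from the schedule: extortion $64300; simple assault $6500; felony shoplifting $11800.
Stacking rule: highest base plus 60% of each additional charge. Highest is extortion at $64300. Additional: $6500 × 60% = $3900; $11800 × 60% = $7080. Combined base = $64300 + $10980 = $75280.
Offense committed while released on bail in another case (+$16250 flat): $75280 + $16250 = $91530.
Three or more prior convictions of any kind (+60%): $91530 × 1.6 = $146448.
Documented medical condition requiring ongoing local treatment (−40%): $146448 × 0.6 = $87868.80.
$87868.80 is within the $925000 maximum.
Rounded to the nearest dollar: $87869.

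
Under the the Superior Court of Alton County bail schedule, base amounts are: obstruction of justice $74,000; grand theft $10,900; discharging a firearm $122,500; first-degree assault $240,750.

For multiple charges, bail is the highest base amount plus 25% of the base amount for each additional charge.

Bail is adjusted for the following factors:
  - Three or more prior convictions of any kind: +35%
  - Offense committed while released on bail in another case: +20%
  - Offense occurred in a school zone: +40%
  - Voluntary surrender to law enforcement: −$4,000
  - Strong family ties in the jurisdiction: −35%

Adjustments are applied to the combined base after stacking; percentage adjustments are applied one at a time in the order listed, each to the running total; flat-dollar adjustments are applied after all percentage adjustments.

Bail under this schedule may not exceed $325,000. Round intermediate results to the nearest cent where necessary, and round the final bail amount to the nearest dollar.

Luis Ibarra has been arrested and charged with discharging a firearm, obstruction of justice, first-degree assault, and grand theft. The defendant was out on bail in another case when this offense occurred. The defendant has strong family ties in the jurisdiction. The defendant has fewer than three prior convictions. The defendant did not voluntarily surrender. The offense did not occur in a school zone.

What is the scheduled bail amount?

Base amounts from the schedule: discharging a firearm $122,500; obstruction of justice $74,000; first-degree assault $240,750; grand theft $10,900.
Stacking rule: highest base plus 25% of each additional charge. Highest is first-degree assault at $240,750. Additional: $122,500 × 25% = $30,625; $74,000 × 25% = $18,500; $10,900 × 25% = $2,725. Combined base = $240,750 + $51,850 = $292,600.
Offense committed while released on bail in another case (+20%): $292,600 × 1.2 = $351,120.
Strong family ties in the jurisdiction (−35%): $351,120 × 0.65 = $228,228.
$228,228 is within the $325,000 maximum.

$228,228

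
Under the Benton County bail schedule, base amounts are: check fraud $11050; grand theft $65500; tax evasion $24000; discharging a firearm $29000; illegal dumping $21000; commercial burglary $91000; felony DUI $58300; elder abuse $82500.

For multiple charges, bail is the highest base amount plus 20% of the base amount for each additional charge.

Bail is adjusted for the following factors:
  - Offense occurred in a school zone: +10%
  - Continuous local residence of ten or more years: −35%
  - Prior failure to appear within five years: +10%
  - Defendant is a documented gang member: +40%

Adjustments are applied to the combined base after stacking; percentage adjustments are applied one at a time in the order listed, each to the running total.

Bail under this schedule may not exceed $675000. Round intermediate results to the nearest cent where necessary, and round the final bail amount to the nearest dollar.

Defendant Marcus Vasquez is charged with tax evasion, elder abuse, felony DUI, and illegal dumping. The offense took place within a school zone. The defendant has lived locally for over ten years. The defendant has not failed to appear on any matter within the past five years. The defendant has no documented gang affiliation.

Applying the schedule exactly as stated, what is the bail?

$73759

Base amounts from the schedule: tax evasion $24000; elder abuse $82500; felony DUI $58300; illegal dumping $21000.
Stacking rule: highest base plus 20% of each additional charge. Highest is elder abuse at $82500. Additional: $24000 × 20% = $4800; $58300 × 20% = $11660; $21000 × 20% = $4200. Combined base = $82500 + $20660 = $103160.
Offense occurred in a school zone (+10%): $103160 × 1.1 = $113476.
Continuous local residence of ten or more years (−35%): $113476 × 0.65 = $73759.40.
$73759.40 is within the $675000 maximum.
Rounded to the nearest dollar: $73759.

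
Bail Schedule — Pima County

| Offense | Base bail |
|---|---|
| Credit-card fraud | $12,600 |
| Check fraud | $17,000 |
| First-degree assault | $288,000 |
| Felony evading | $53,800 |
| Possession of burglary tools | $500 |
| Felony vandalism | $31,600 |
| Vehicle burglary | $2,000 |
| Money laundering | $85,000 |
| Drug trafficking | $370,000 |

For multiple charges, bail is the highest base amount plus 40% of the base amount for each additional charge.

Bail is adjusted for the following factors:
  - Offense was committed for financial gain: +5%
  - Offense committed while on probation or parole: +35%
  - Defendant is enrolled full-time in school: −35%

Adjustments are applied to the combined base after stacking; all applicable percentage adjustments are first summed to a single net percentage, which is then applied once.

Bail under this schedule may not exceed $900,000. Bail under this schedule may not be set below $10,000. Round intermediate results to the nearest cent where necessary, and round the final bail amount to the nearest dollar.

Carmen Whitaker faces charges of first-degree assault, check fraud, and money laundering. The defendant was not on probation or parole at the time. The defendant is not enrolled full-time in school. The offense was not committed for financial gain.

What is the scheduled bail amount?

Base amounts from the schedule: first-degree assault $288,000; check fraud $17,000; money laundering $85,000.
Stacking rule: highest base plus 40% of each additional charge. Highest is first-degree assault at $288,000. Additional: $17,000 × 40% = $6,800; $85,000 × 40% = $34,000. Combined base = $288,000 + $40,800 = $328,800.
No adjustment factors apply to this defendant.
$328,800 is within the $900,000 maximum.
$328,800 is at or above the $10,000 minimum.

$328,800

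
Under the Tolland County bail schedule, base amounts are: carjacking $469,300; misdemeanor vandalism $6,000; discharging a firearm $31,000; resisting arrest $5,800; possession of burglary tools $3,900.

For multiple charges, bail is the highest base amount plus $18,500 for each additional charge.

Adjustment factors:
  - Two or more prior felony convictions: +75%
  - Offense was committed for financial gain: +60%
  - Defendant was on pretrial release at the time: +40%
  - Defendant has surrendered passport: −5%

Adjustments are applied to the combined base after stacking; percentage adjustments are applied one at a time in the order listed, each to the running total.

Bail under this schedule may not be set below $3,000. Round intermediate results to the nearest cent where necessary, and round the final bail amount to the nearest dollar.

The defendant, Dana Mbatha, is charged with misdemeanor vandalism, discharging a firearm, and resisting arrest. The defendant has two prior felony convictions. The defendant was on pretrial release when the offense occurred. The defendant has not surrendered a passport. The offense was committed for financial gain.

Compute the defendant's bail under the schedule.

Base amounts from the schedule: misdemeanor vandalism $6,000; discharging a firearm $31,000; resisting arrest $5,800.
Stacking rule: highest base plus $18,500 per additional charge. Highest is discharging a firearm at $31,000; 2 additional charges → +$37,000. Combined base = $68,000.
Two or more prior felony convictions (+75%): $68,000 × 1.75 = $119,000.
Offense was committed for financial gain (+60%): $119,000 × 1.6 = $190,400.
Defendant was on pretrial release at the time (+40%): $190,400 × 1.4 = $266,560.
$266,560 is at or above the $3,000 minimum.

$266,560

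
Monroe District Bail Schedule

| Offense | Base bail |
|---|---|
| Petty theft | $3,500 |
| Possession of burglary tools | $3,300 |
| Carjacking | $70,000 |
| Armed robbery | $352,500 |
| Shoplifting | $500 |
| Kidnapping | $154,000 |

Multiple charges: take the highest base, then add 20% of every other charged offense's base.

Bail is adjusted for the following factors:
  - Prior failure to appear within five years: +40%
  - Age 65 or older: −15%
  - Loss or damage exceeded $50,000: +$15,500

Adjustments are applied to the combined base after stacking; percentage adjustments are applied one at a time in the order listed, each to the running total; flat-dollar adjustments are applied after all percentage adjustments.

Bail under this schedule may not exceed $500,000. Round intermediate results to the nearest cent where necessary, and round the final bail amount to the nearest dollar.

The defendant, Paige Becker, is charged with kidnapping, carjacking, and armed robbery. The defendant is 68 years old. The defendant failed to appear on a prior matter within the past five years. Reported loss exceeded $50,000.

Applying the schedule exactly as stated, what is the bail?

$488,287

Base amounts from the schedule: kidnapping $154,000; carjacking $70,000; armed robbery $352,500.
Stacking rule: highest base plus 20% of each additional charge. Highest is armed robbery at $352,500. Additional: $154,000 × 20% = $30,800; $70,000 × 20% = $14,000. Combined base = $352,500 + $44,800 = $397,300.
Prior failure to appear within five years (+40%): $397,300 × 1.4 = $556,220.
Age 65 or older (−15%): $556,220 × 0.85 = $472,787.
Loss or damage exceeded $50,000 (+$15,500 flat): $472,787 + $15,500 = $488,287.
$488,287 is within the $500,000 maximum.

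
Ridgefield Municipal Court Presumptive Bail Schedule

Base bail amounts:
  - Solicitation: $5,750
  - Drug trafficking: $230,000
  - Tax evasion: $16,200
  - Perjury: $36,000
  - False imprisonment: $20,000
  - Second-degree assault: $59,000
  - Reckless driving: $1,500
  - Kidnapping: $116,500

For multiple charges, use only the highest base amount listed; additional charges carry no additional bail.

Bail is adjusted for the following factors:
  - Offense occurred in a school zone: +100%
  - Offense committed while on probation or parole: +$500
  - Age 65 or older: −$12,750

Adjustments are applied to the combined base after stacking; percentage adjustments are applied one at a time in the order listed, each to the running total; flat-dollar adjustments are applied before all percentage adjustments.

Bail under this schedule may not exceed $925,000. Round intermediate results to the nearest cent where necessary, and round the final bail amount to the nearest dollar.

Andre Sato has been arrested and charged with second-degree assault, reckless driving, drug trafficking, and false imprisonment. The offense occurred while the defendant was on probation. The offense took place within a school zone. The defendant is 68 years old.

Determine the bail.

Base amounts from the schedule: second-degree assault $59,000; reckless driving $1,500; drug trafficking $230,000; false imprisonment $20,000.
Stacking rule: use the highest base only. Highest is drug trafficking at $230,000. Combined base = $230,000.
Offense committed while on probation or parole (+$500 flat): $230,000 + $500 = $230,500.
Age 65 or older (−$12,750 flat): $230,500 − $12,750 = $217,750.
Offense occurred in a school zone (+100%): $217,750 × 2 = $435,500.
$435,500 is within the $925,000 maximum.

$435,500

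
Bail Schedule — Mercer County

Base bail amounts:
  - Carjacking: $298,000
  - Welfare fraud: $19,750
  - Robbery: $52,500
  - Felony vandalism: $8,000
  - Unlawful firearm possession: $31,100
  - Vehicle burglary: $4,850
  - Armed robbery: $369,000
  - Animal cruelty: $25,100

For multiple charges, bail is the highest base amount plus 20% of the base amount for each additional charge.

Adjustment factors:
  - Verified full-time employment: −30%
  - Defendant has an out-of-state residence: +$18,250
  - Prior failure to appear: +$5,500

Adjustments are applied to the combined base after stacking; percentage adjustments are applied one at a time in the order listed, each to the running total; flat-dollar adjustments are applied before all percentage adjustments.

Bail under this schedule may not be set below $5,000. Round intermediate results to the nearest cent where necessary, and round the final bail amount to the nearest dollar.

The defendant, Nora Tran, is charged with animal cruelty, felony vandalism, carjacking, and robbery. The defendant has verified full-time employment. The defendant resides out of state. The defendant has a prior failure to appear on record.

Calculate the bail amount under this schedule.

Base amounts from the schedule: animal cruelty $25,100; felony vandalism $8,000; carjacking $298,000; robbery $52,500.
Stacking rule: highest base plus 20% of each additional charge. Highest is carjacking at $298,000. Additional: $25,100 × 20% = $5,020; $8,000 × 20% = $1,600; $52,500 × 20% = $10,500. Combined base = $298,000 + $17,120 = $315,120.
Defendant has an out-of-state residence (+$18,250 flat): $315,120 + $18,250 = $333,370.
Prior failure to appear (+$5,500 flat): $333,370 + $5,500 = $338,870.
Verified full-time employment (−30%): $338,870 × 0.7 = $237,209.
$237,209 is at or above the $5,000 minimum.

$237,209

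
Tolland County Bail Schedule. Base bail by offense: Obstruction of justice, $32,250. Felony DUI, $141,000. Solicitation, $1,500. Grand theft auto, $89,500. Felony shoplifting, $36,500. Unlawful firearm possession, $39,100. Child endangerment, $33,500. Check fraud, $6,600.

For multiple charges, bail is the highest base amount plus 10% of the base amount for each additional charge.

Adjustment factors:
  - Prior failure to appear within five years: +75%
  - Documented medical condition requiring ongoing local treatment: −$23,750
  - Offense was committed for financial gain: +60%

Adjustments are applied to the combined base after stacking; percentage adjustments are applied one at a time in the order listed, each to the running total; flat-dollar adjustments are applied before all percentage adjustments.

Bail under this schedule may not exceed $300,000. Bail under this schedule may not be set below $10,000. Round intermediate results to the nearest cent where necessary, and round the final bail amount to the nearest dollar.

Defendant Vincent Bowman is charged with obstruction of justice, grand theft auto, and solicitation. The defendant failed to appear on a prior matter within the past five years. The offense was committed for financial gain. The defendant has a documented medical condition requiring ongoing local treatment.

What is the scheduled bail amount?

$193,550

Base amounts from the schedule: obstruction of justice $32,250; grand theft auto $89,500; solicitation $1,500.
Stacking rule: highest base plus 10% of each additional charge. Highest is grand theft auto at $89,500. Additional: $32,250 × 10% = $3,225; $1,500 × 10% = $150. Combined base = $89,500 + $3,375 = $92,875.
Documented medical condition requiring ongoing local treatment (−$23,750 flat): $92,875 − $23,750 = $69,125.
Prior failure to appear within five years (+75%): $69,125 × 1.75 = $120,968.75.
Offense was committed for financial gain (+60%): $120,968.75 × 1.6 = $193,550.
$193,550 is within the $300,000 maximum.
$193,550 is at or above the $10,000 minimum.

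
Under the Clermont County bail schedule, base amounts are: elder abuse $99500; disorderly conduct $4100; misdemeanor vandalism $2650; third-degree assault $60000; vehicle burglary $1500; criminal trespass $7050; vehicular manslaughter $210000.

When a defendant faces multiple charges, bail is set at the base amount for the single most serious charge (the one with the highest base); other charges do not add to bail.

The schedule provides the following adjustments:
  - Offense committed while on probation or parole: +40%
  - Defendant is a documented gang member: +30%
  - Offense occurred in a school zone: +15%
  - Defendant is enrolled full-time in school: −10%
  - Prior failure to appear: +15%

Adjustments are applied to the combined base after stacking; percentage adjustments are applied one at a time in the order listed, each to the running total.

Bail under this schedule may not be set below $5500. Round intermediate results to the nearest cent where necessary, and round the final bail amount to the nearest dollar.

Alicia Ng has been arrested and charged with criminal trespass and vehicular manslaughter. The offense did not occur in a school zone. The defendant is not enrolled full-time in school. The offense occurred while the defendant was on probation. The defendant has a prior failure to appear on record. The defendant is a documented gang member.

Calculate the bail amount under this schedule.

$439530

Base amounts from the schedule: criminal trespass $7050; vehicular manslaughter $210000.
Stacking rule: use the highest base only. Highest is vehicular manslaughter at $210000. Combined base = $210000.
Offense committed while on probation or parole (+40%): $210000 × 1.4 = $294000.
Defendant is a documented gang member (+30%): $294000 × 1.3 = $382200.
Prior failure to appear (+15%): $382200 × 1.15 = $439530.
$439530 is at or above the $5500 minimum.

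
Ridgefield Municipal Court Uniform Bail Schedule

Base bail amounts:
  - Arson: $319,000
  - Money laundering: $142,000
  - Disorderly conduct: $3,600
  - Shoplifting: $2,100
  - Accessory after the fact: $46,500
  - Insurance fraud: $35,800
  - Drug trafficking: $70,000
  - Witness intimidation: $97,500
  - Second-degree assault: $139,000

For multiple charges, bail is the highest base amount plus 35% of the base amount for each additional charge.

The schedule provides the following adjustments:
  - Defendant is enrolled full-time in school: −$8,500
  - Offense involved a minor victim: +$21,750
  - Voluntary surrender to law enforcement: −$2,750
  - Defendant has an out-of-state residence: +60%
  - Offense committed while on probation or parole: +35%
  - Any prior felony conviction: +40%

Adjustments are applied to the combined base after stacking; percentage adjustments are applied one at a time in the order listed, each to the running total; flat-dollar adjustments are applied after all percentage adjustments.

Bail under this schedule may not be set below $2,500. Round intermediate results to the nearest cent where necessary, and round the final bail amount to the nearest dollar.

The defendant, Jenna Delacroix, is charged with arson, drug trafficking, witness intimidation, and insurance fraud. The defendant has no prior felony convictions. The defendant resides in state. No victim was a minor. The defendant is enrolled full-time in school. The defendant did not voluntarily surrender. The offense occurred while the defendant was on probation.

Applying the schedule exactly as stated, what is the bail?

Base amounts from the schedule: arson $319,000; drug trafficking $70,000; witness intimidation $97,500; insurance fraud $35,800.
Stacking rule: highest base plus 35% of each additional charge. Highest is arson at $319,000. Additional: $70,000 × 35% = $24,500; $97,500 × 35% = $34,125; $35,800 × 35% = $12,530. Combined base = $319,000 + $71,155 = $390,155.
Offense committed while on probation or parole (+35%): $390,155 × 1.35 = $526,709.25.
Defendant is enrolled full-time in school (−$8,500 flat): $526,709.25 − $8,500 = $518,209.25.
$518,209.25 is at or above the $2,500 minimum.
Rounded to the nearest dollar: $518,209.

$518,209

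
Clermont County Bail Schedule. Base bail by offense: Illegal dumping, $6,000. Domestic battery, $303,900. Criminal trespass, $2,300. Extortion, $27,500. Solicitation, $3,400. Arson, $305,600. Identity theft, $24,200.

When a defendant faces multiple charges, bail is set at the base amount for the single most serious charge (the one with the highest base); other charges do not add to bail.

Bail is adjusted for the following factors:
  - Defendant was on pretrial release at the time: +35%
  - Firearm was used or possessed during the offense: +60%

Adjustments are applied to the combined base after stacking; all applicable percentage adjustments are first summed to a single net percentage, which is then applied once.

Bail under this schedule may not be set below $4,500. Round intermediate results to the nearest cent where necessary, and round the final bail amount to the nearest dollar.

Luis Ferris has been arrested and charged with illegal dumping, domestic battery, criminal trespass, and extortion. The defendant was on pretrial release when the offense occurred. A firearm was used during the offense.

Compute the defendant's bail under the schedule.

Base amounts from the schedule: illegal dumping $6,000; domestic battery $303,900; criminal trespass $2,300; extortion $27,500.
Stacking rule: use the highest base only. Highest is domestic battery at $303,900. Combined base = $303,900.
Net percentage adjustment: +35% +60% = +95%. $303,900 × 1.95 = $592,605.
$592,605 is at or above the $4,500 minimum.

$592,605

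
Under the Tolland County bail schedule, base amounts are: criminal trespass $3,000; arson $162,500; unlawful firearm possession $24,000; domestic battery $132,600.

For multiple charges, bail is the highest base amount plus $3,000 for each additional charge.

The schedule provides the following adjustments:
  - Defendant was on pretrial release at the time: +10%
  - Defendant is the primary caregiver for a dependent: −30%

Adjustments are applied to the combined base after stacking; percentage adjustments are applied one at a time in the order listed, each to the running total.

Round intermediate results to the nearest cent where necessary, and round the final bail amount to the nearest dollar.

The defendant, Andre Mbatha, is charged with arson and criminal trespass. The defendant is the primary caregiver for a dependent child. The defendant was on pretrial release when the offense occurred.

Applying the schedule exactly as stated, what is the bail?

Base amounts from the schedule: arson $162,500; criminal trespass $3,000.
Stacking rule: highest base plus $3,000 per additional charge. Highest is arson at $162,500; 1 additional charge → +$3,000. Combined base = $165,500.
Defendant was on pretrial release at the time (+10%): $165,500 × 1.1 = $182,050.
Defendant is the primary caregiver for a dependent (−30%): $182,050 × 0.7 = $127,435.

$127,435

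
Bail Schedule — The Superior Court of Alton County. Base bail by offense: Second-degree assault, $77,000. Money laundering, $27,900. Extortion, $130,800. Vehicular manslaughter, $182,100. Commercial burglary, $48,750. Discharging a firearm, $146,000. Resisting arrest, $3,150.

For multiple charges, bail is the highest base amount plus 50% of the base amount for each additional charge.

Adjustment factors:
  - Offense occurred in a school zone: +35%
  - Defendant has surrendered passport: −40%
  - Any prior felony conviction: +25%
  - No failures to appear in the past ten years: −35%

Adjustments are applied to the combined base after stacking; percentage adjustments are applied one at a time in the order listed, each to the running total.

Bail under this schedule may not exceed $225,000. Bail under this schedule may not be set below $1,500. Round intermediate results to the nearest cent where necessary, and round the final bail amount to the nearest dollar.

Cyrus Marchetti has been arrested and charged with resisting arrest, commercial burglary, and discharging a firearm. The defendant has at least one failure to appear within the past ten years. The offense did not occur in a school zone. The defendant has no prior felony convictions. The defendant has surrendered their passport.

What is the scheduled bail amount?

$103,170

Base amounts from the schedule: resisting arrest $3,150; commercial burglary $48,750; discharging a firearm $146,000.
Stacking rule: highest base plus 50% of each additional charge. Highest is discharging a firearm at $146,000. Additional: $3,150 × 50% = $1,575; $48,750 × 50% = $24,375. Combined base = $146,000 + $25,950 = $171,950.
Defendant has surrendered passport (−40%): $171,950 × 0.6 = $103,170.
$103,170 is within the $225,000 maximum.
$103,170 is at or above the $1,500 minimum.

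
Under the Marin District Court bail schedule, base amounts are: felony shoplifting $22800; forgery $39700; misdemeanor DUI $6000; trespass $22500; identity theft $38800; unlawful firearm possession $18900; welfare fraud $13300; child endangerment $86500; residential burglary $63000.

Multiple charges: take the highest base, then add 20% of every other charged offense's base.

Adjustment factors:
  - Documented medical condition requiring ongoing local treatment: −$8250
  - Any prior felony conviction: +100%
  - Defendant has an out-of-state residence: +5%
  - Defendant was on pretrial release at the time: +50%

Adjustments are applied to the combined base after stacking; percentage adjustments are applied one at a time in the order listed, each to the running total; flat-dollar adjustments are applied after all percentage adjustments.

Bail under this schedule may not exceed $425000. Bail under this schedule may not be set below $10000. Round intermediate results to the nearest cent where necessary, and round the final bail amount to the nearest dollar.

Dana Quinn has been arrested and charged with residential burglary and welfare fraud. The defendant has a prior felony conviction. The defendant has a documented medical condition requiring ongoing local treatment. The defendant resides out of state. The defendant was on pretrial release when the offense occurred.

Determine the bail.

Base amounts from the schedule: residential burglary $63000; welfare fraud $13300.
Stacking rule: highest base plus 20% of each additional charge. Highest is residential burglary at $63000. Additional: $13300 × 20% = $2660. Combined base = $63000 + $2660 = $65660.
Any prior felony conviction (+100%): $65660 × 2 = $131320.
Defendant has an out-of-state residence (+5%): $131320 × 1.05 = $137886.
Defendant was on pretrial release at the time (+50%): $137886 × 1.5 = $206829.
Documented medical condition requiring ongoing local treatment (−$8250 flat): $206829 − $8250 = $198579.
$198579 is within the $425000 maximum.
$198579 is at or above the $10000 minimum.

$198579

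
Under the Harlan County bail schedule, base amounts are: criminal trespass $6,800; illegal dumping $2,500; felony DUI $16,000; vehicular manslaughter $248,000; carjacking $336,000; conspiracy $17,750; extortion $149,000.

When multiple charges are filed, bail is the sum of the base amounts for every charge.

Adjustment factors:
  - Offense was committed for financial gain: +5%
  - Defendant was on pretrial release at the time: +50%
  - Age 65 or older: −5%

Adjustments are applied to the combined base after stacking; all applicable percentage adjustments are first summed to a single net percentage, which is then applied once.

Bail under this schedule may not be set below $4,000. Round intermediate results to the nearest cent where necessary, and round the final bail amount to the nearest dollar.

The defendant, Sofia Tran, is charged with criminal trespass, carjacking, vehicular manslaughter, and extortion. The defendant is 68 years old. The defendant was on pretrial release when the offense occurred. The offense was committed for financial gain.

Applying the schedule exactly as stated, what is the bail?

$1,109,700

Base amounts from the schedule: criminal trespass $6,800; carjacking $336,000; vehicular manslaughter $248,000; extortion $149,000.
Stacking rule: sum of all bases. $6,800 + $336,000 + $248,000 + $149,000 = $739,800.
Net percentage adjustment: +5% +50% −5% = +50%. $739,800 × 1.5 = $1,109,700.
$1,109,700 is at or above the $4,000 minimum.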